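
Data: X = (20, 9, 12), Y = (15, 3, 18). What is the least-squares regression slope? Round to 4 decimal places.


b = sum((xi-xbar)(yi-ybar)) / sum((xi-xbar)^2)
n = 3, xbar = 41/3 ≈ 13.666667, ybar = 36/3 = 12
Sxy = sum((xi-xbar)(yi-ybar)) = 51
Sxx = sum((xi-xbar)^2) = 194/3 ≈ 64.666667
b = Sxy / Sxx = 153/194 ≈ 0.788660

0.7887


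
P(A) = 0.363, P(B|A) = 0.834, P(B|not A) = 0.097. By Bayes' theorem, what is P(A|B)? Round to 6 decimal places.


P(A|B) = P(B|A)*P(A) / P(B), P(B) = P(B|A)*P(A) + P(B|not A)*P(not A)
P(B|A)*P(A) = 0.834 * 0.363 = 0.302742
P(B|not A)*P(not A) = 0.097 * 0.637 = 0.061789
P(B) = 0.302742 + 0.061789 = 0.364531
P(A|B) = 0.302742 / 0.364531 ≈ 0.83049727

0.830497


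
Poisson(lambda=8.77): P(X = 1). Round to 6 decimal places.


P = e^(-lam) * lam^k / k!
e^(-8.77) ≈ 0.0001553236
lam^k = 8.77^1 = 8.77
k! = 1! = 1
P = 0.0001553236 * 8.77 / 1 ≈ 0.001362

0.001362


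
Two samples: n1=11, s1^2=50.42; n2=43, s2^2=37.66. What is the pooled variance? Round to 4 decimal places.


sp^2 = ((n1-1)*s1^2 + (n2-1)*s2^2)/(n1+n2-2)
(n1-1)*s1^2 = 10 * 50.42 = 504.2
(n2-1)*s2^2 = 42 * 37.66 = 1581.72
numerator = 504.2 + 1581.72 = 2085.92
n1+n2-2 = 52
sp^2 = 2085.92 / 52 = 13037/325 ≈ 40.113846

40.1138


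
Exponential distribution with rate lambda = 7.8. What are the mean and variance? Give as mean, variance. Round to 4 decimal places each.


mean = 1/lam, var = 1/lam^2
mean = 1 / 7.8 = 5/39 ≈ 0.128205
lam^2 = 7.8^2 = 60.84
var = 1 / 60.84 = 25/1521 ≈ 0.016437

0.1282, 0.0164


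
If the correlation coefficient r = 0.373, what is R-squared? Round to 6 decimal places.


R^2 = r^2 = (0.373)^2 = 0.139129

0.139129


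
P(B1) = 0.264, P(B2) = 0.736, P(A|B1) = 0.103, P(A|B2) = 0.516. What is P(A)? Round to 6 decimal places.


P(A) = P(A|B1)*P(B1) + P(A|B2)*P(B2)
P(A|B1)*P(B1) = 0.103 * 0.264 = 0.027192
P(A|B2)*P(B2) = 0.516 * 0.736 = 0.379776
P(A) = 0.027192 + 0.379776 = 0.406968

0.406968


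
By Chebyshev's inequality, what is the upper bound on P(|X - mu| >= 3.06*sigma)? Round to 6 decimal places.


P <= 1/k^2
k^2 = 3.06^2 = 9.3636
1/k^2 = 1 / 9.3636 ≈ 0.10679653

0.106797


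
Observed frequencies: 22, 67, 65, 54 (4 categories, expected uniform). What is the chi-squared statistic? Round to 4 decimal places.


chi2 = sum((O-E)^2/E), E = total/4
total = 208, E = 208/4 = 52
(22 - 52)^2 / 52 = 900 / 52 = 225/13 ≈ 17.307692
(67 - 52)^2 / 52 = 225 / 52 = 225/52 ≈ 4.326923
(65 - 52)^2 / 52 = 169 / 52 = 3.25
(54 - 52)^2 / 52 = 4 / 52 = 1/13 ≈ 0.076923
chi2 = 649/26 ≈ 24.961538

24.9615


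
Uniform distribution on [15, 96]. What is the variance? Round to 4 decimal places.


Var = (b-a)^2 / 12
(b-a)^2 = (96 - 15)^2 = 6561
Var = 6561/12 = 546.75

546.7500


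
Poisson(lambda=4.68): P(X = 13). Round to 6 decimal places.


P = e^(-lam) * lam^k / k!
e^(-4.68) ≈ 0.009279014
lam^k = 4.68^13 ≈ 516649591.050805
k! = 13! = 6227020800
P = 0.009279014 * 516649591.050805 / 6227020800 ≈ 0.000770

0.000770


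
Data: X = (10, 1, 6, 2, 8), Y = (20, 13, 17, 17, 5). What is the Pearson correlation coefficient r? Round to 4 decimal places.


r = sum((xi-xbar)(yi-ybar)) / sqrt(sum((xi-xbar)^2) * sum((yi-ybar)^2))
n = 5, xbar = 27/5 = 5.4, ybar = 72/5 = 14.4
Sxy = sum((xi-xbar)(yi-ybar)) = 0.2
Sxx = sum((xi-xbar)^2) = 59.2
Syy = sum((yi-ybar)^2) = 135.2
sqrt(Sxx*Syy) ≈ 89.464183
r = Sxy / sqrt(Sxx*Syy) = 0.2 / 89.464183 ≈ 0.002236

0.0022


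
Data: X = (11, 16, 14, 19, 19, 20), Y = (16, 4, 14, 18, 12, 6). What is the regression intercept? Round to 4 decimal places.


a = ybar - b*xbar, where b = sum((xi-xbar)(yi-ybar)) / sum((xi-xbar)^2)
n = 6, xbar = 99/6 = 16.5, ybar = 70/6 = 35/3 ≈ 11.666667
Sxy = sum((xi-xbar)(yi-ybar)) = -29
Sxx = sum((xi-xbar)^2) = 61.5
b = Sxy / Sxx = -58/123 ≈ -0.471545
a = 11.666667 - (-0.471545) * 16.5 = 2392/123 ≈ 19.447154

19.4472


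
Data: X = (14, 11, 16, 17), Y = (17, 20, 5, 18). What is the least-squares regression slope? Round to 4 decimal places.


b = sum((xi-xbar)(yi-ybar)) / sum((xi-xbar)^2)
n = 4, xbar = 58/4 = 14.5, ybar = 60/4 = 15
Sxy = sum((xi-xbar)(yi-ybar)) = -26
Sxx = sum((xi-xbar)^2) = 21
b = Sxy / Sxx = -26/21 ≈ -1.238095

-1.2381


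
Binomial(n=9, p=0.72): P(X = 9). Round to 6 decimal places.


P = C(n,k) * p^k * (1-p)^(n-k)
C(9,9) = 1
p^k = 0.72^9 ≈ 0.05199870
(1-p)^(n-k) = 0.28^0 = 1
P = 1 * 0.05199870 * 1 ≈ 0.051999

0.051999


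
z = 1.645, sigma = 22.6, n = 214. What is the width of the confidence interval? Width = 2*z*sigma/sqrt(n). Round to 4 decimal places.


width = 2*z*sigma/sqrt(n)
2*z*sigma = 2 * 1.645 * 22.6 = 74.354
sqrt(214) ≈ 14.628739
width = 74.354 / 14.628739 ≈ 5.082735

5.0827


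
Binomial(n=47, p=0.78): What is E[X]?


E[X] = n*p = 47 * 0.78 = 36.66

36.66


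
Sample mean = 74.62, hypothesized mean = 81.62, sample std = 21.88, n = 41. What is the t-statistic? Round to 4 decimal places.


t = (xbar - mu0) / (s/sqrt(n))
xbar - mu0 = 74.62 - 81.62 = -7
sqrt(41) ≈ 6.40312424
s/sqrt(n) = 21.88 / 6.40312424 ≈ 3.41708191
t = -7 / 3.41708191 ≈ -2.048532

-2.0485


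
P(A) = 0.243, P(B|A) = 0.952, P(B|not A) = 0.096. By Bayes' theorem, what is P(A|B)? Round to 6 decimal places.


P(A|B) = P(B|A)*P(A) / P(B), P(B) = P(B|A)*P(A) + P(B|not A)*P(not A)
P(B|A)*P(A) = 0.952 * 0.243 = 0.231336
P(B|not A)*P(not A) = 0.096 * 0.757 = 0.072672
P(B) = 0.231336 + 0.072672 = 0.304008
P(A|B) = 0.231336 / 0.304008 ≈ 0.76095366

0.760954


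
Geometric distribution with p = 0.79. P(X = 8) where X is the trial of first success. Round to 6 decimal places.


P = (1-p)^(k-1) * p
(1-p)^(k-1) = 0.21^7 ≈ 0.00001801089
P = 0.00001801089 * 0.79 ≈ 0.00001422860

0.000014


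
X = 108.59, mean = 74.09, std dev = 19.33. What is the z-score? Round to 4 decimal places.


z = (X - mu) / sigma
X - mu = 108.59 - 74.09 = 34.5
z = 34.5 / 19.33 = 3450/1933 ≈ 1.784790

1.7848


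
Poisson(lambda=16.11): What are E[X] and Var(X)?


E[X] = Var(X) = lambda = 16.11

16.11, 16.11


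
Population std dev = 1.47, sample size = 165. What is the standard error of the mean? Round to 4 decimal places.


SE = sigma / sqrt(n)
sqrt(165) ≈ 12.845233
SE = 1.47 / 12.845233 ≈ 0.114439

0.1144


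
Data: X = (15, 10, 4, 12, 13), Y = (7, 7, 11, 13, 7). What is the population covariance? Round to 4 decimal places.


Cov = (1/n)*sum((xi-xbar)(yi-ybar))
n = 5, xbar = 54/5 = 10.8, ybar = 45/5 = 9
sum((xi-xbar)(yi-ybar)) = -20
Cov = -20 / 5 = -4

-4.0000


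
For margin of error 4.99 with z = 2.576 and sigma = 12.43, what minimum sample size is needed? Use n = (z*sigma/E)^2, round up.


z*sigma/E = 2.576 * 12.43 / 4.99 ≈ 6.416770
(z*sigma/E)^2 ≈ 41.174931
round up: n = 42

42


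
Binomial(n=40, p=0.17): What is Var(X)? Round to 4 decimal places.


Var = n*p*(1-p) = 40 * 0.17 * 0.83 = 5.644

5.6440


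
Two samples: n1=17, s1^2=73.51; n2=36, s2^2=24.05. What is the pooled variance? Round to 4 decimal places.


sp^2 = ((n1-1)*s1^2 + (n2-1)*s2^2)/(n1+n2-2)
(n1-1)*s1^2 = 16 * 73.51 = 1176.16
(n2-1)*s2^2 = 35 * 24.05 = 841.75
numerator = 1176.16 + 841.75 = 2017.91
n1+n2-2 = 51
sp^2 = 2017.91 / 51 = 201791/5100 ≈ 39.566863

39.5669


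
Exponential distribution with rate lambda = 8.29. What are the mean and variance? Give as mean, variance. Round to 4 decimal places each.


mean = 1/lam, var = 1/lam^2
mean = 1 / 8.29 = 100/829 ≈ 0.120627
lam^2 = 8.29^2 = 68.7241
var = 1 / 68.7241 ≈ 0.014551

0.1206, 0.0146


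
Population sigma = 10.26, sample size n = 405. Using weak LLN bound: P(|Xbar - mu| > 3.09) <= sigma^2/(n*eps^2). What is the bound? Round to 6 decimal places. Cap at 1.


bound = min(1, sigma^2/(n*eps^2))
sigma^2 = 10.26^2 = 105.2676
n*eps^2 = 405 * 3.09^2 = 405 * 9.5481 = 3866.9805
sigma^2/(n*eps^2) = 105.2676 / 3866.9805 ≈ 0.02722217

0.027222


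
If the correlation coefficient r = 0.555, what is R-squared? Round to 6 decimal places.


R^2 = r^2 = (0.555)^2 = 0.308025

0.308025


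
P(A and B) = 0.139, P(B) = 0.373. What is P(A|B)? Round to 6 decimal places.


P(A|B) = P(A and B) / P(B) = 0.139 / 0.373 = 139/373 ≈ 0.37265416

0.372654


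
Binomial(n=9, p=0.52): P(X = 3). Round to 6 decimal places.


P = C(n,k) * p^k * (1-p)^(n-k)
C(9,3) = 84
p^k = 0.52^3 = 0.140608
(1-p)^(n-k) = 0.48^6 ≈ 0.01223059
P = 84 * 0.140608 * 0.01223059 ≈ 0.144456

0.144456


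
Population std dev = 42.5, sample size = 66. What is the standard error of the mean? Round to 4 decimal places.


SE = sigma / sqrt(n)
sqrt(66) ≈ 8.124038
SE = 42.5 / 8.124038 ≈ 5.231388

5.2314


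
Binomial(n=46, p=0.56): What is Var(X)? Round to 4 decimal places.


Var = n*p*(1-p) = 46 * 0.56 * 0.44 = 11.3344

11.3344


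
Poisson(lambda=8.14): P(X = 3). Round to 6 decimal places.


P = e^(-lam) * lam^k / k!
e^(-8.14) ≈ 0.0002916372
lam^k = 8.14^3 = 539.353144
k! = 3! = 6
P = 0.0002916372 * 539.353144 / 6 ≈ 0.026216

0.026216


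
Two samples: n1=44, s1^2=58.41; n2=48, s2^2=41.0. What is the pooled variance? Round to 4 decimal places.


sp^2 = ((n1-1)*s1^2 + (n2-1)*s2^2)/(n1+n2-2)
(n1-1)*s1^2 = 43 * 58.41 = 2511.63
(n2-1)*s2^2 = 47 * 41.0 = 1927
numerator = 2511.63 + 1927 = 4438.63
n1+n2-2 = 90
sp^2 = 4438.63 / 90 = 443863/9000 ≈ 49.318111

49.3181


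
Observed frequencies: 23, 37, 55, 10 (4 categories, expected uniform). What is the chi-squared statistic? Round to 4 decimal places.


chi2 = sum((O-E)^2/E), E = total/4
total = 125, E = 125/4 = 31.25
(23 - 31.25)^2 / 31.25 = 68.0625 / 31.25 = 2.178
(37 - 31.25)^2 / 31.25 = 33.0625 / 31.25 = 1.058
(55 - 31.25)^2 / 31.25 = 564.0625 / 31.25 = 18.05
(10 - 31.25)^2 / 31.25 = 451.5625 / 31.25 = 14.45
chi2 = 35.736

35.7360


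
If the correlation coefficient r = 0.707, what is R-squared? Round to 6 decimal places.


R^2 = r^2 = (0.707)^2 = 0.499849

0.499849


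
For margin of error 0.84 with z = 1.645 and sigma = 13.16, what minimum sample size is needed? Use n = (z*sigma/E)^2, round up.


z*sigma/E = 1.645 * 13.16 / 0.84 = 15463/600 ≈ 25.771667
(z*sigma/E)^2 ≈ 664.178803
round up: n = 665

665


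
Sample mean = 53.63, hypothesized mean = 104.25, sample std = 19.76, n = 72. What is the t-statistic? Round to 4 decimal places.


t = (xbar - mu0) / (s/sqrt(n))
xbar - mu0 = 53.63 - 104.25 = -50.62
sqrt(72) ≈ 8.48528137
s/sqrt(n) = 19.76 / 8.48528137 ≈ 2.32873833
t = -50.62 / 2.32873833 ≈ -21.737092

-21.7371


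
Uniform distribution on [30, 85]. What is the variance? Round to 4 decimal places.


Var = (b-a)^2 / 12
(b-a)^2 = (85 - 30)^2 = 3025
Var = 3025/12 ≈ 252.083333

252.0833


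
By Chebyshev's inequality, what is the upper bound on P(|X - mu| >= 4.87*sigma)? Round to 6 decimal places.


P <= 1/k^2
k^2 = 4.87^2 = 23.7169
1/k^2 = 1 / 23.7169 ≈ 0.04216403

0.042164


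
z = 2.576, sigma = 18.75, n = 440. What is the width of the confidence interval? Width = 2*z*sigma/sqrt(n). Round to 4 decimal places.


width = 2*z*sigma/sqrt(n)
2*z*sigma = 2 * 2.576 * 18.75 = 96.6
sqrt(440) ≈ 20.976177
width = 96.6 / 20.976177 ≈ 4.605224

4.6052


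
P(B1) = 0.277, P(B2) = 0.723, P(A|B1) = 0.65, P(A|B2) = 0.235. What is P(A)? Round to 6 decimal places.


P(A) = P(A|B1)*P(B1) + P(A|B2)*P(B2)
P(A|B1)*P(B1) = 0.65 * 0.277 = 0.18005
P(A|B2)*P(B2) = 0.235 * 0.723 = 0.169905
P(A) = 0.18005 + 0.169905 = 0.349955

0.349955


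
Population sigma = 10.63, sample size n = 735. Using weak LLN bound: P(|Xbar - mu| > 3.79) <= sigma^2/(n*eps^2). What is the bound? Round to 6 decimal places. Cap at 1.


bound = min(1, sigma^2/(n*eps^2))
sigma^2 = 10.63^2 = 112.9969
n*eps^2 = 735 * 3.79^2 = 735 * 14.3641 = 10557.6135
sigma^2/(n*eps^2) = 112.9969 / 10557.6135 ≈ 0.01070288

0.010703


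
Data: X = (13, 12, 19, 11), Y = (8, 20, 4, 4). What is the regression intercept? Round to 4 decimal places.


a = ybar - b*xbar, where b = sum((xi-xbar)(yi-ybar)) / sum((xi-xbar)^2)
n = 4, xbar = 55/4 = 13.75, ybar = 36/4 = 9
Sxy = sum((xi-xbar)(yi-ybar)) = -31
Sxx = sum((xi-xbar)^2) = 38.75
b = Sxy / Sxx = -0.8
a = 9 - (-0.8) * 13.75 = 20

20.0000


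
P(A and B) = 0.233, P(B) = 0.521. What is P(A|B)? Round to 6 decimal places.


P(A|B) = P(A and B) / P(B) = 0.233 / 0.521 = 233/521 ≈ 0.44721689

0.447217


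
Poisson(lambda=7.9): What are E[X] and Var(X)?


E[X] = Var(X) = lambda = 7.9

7.9, 7.9


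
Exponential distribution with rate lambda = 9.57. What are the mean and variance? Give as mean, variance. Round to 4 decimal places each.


mean = 1/lam, var = 1/lam^2
mean = 1 / 9.57 = 100/957 ≈ 0.104493
lam^2 = 9.57^2 = 91.5849
var = 1 / 91.5849 ≈ 0.010919

0.1045, 0.0109


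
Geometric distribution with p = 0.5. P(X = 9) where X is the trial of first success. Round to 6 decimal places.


P = (1-p)^(k-1) * p
(1-p)^(k-1) = 0.5^8 = 0.00390625
P = 0.00390625 * 0.5 = 0.001953125

0.001953


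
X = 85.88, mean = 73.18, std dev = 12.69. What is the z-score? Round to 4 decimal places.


z = (X - mu) / sigma
X - mu = 85.88 - 73.18 = 12.7
z = 12.7 / 12.69 = 1270/1269 ≈ 1.000788

1.0008


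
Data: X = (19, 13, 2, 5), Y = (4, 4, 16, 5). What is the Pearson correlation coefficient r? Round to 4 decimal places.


r = sum((xi-xbar)(yi-ybar)) / sqrt(sum((xi-xbar)^2) * sum((yi-ybar)^2))
n = 4, xbar = 39/4 = 9.75, ybar = 29/4 = 7.25
Sxy = sum((xi-xbar)(yi-ybar)) = -97.75
Sxx = sum((xi-xbar)^2) = 178.75
Syy = sum((yi-ybar)^2) = 102.75
sqrt(Sxx*Syy) ≈ 135.523291
r = Sxy / sqrt(Sxx*Syy) = -97.75 / 135.523291 ≈ -0.721278

-0.7213


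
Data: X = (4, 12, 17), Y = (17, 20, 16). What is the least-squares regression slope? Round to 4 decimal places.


b = sum((xi-xbar)(yi-ybar)) / sum((xi-xbar)^2)
n = 3, xbar = 33/3 = 11, ybar = 53/3 ≈ 17.666667
Sxy = sum((xi-xbar)(yi-ybar)) = -3
Sxx = sum((xi-xbar)^2) = 86
b = Sxy / Sxx = -3/86 ≈ -0.034884

-0.0349


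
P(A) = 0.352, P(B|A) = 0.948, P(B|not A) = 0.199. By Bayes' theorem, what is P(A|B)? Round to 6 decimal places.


P(A|B) = P(B|A)*P(A) / P(B), P(B) = P(B|A)*P(A) + P(B|not A)*P(not A)
P(B|A)*P(A) = 0.948 * 0.352 = 0.333696
P(B|not A)*P(not A) = 0.199 * 0.648 = 0.128952
P(B) = 0.333696 + 0.128952 = 0.462648
P(A|B) = 0.333696 / 0.462648 ≈ 0.72127406

0.721274


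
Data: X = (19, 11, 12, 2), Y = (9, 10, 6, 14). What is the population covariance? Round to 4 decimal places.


Cov = (1/n)*sum((xi-xbar)(yi-ybar))
n = 4, xbar = 44/4 = 11, ybar = 39/4 = 9.75
sum((xi-xbar)(yi-ybar)) = -48
Cov = -48 / 4 = -12

-12.0000


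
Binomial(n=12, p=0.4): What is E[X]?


E[X] = n*p = 12 * 0.4 = 4.8

4.8


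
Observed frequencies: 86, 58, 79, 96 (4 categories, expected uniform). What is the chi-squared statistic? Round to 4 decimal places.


chi2 = sum((O-E)^2/E), E = total/4
total = 319, E = 319/4 = 79.75
(86 - 79.75)^2 / 79.75 = 39.0625 / 79.75 = 625/1276 ≈ 0.489812
(58 - 79.75)^2 / 79.75 = 473.0625 / 79.75 = 261/44 ≈ 5.931818
(79 - 79.75)^2 / 79.75 = 0.5625 / 79.75 = 9/1276 ≈ 0.007053
(96 - 79.75)^2 / 79.75 = 264.0625 / 79.75 = 4225/1276 ≈ 3.311129
chi2 = 3107/319 ≈ 9.739812

9.7398


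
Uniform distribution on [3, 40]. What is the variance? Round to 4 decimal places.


Var = (b-a)^2 / 12
(b-a)^2 = (40 - 3)^2 = 1369
Var = 1369/12 ≈ 114.083333

114.0833


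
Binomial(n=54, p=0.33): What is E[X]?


E[X] = n*p = 54 * 0.33 = 17.82

17.82


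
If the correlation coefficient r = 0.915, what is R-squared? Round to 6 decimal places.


R^2 = r^2 = (0.915)^2 = 0.837225

0.837225


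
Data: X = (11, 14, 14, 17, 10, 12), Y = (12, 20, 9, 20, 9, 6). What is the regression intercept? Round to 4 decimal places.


a = ybar - b*xbar, where b = sum((xi-xbar)(yi-ybar)) / sum((xi-xbar)^2)
n = 6, xbar = 78/6 = 13, ybar = 76/6 = 38/3 ≈ 12.666667
Sxy = sum((xi-xbar)(yi-ybar)) = 52
Sxx = sum((xi-xbar)^2) = 32
b = Sxy / Sxx = 1.625
a = 12.666667 - 1.625 * 13 = -203/24 ≈ -8.458333

-8.4583


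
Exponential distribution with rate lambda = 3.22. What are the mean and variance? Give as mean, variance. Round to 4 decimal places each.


mean = 1/lam, var = 1/lam^2
mean = 1 / 3.22 = 50/161 ≈ 0.310559
lam^2 = 3.22^2 = 10.3684
var = 1 / 10.3684 ≈ 0.096447

0.3106, 0.0964


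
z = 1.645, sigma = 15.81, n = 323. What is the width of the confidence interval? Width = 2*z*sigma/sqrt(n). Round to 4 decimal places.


width = 2*z*sigma/sqrt(n)
2*z*sigma = 2 * 1.645 * 15.81 = 52.0149
sqrt(323) ≈ 17.972201
width = 52.0149 / 17.972201 ≈ 2.894186

2.8942


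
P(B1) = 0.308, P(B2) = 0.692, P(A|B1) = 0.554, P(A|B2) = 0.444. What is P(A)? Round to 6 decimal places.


P(A) = P(A|B1)*P(B1) + P(A|B2)*P(B2)
P(A|B1)*P(B1) = 0.554 * 0.308 = 0.170632
P(A|B2)*P(B2) = 0.444 * 0.692 = 0.307248
P(A) = 0.170632 + 0.307248 = 0.47788

0.477880


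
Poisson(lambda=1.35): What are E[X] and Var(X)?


E[X] = Var(X) = lambda = 1.35

1.35, 1.35


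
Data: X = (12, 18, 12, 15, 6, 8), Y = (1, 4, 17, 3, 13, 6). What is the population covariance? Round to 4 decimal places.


Cov = (1/n)*sum((xi-xbar)(yi-ybar))
n = 6, xbar = 71/6 ≈ 11.833333, ybar = 44/6 = 22/3 ≈ 7.333333
sum((xi-xbar)(yi-ybar)) = -185/3 ≈ -61.666667
Cov = -61.666667 / 6 = -185/18 ≈ -10.277778

-10.2778


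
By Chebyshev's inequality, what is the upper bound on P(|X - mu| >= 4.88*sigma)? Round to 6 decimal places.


P <= 1/k^2
k^2 = 4.88^2 = 23.8144
1/k^2 = 1 / 23.8144 ≈ 0.04199140

0.041991


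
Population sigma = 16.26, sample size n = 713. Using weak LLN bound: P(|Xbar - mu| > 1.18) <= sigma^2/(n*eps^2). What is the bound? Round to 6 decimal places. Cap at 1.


bound = min(1, sigma^2/(n*eps^2))
sigma^2 = 16.26^2 = 264.3876
n*eps^2 = 713 * 1.18^2 = 713 * 1.3924 = 992.7812
sigma^2/(n*eps^2) = 264.3876 / 992.7812 ≈ 0.26631004

0.266310


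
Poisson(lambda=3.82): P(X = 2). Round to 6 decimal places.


P = e^(-lam) * lam^k / k!
e^(-3.82) ≈ 0.02192780
lam^k = 3.82^2 = 14.5924
k! = 2! = 2
P = 0.02192780 * 14.5924 / 2 ≈ 0.159990

0.159990


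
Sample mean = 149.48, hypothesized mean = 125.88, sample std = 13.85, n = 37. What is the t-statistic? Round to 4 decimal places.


t = (xbar - mu0) / (s/sqrt(n))
xbar - mu0 = 149.48 - 125.88 = 23.6
sqrt(37) ≈ 6.08276253
s/sqrt(n) = 13.85 / 6.08276253 ≈ 2.27692597
t = 23.6 / 2.27692597 ≈ 10.364852

10.3649


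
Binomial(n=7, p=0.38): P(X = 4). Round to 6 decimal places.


P = C(n,k) * p^k * (1-p)^(n-k)
C(7,4) = 35
p^k = 0.38^4 = 0.02085136
(1-p)^(n-k) = 0.62^3 = 0.238328
P = 35 * 0.02085136 * 0.238328 ≈ 0.173931

0.173931


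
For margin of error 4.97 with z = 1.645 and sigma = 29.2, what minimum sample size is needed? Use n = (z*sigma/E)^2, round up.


z*sigma/E = 1.645 * 29.2 / 4.97 = 3431/355 ≈ 9.664789
(z*sigma/E)^2 ≈ 93.408141
round up: n = 94

94


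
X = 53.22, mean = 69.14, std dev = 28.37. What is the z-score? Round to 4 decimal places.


z = (X - mu) / sigma
X - mu = 53.22 - 69.14 = -15.92
z = -15.92 / 28.37 = -1592/2837 ≈ -0.561156

-0.5612


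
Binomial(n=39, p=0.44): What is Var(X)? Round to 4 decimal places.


Var = n*p*(1-p) = 39 * 0.44 * 0.56 = 9.6096

9.6096


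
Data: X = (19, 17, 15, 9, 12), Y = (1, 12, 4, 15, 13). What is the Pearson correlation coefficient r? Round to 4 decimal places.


r = sum((xi-xbar)(yi-ybar)) / sqrt(sum((xi-xbar)^2) * sum((yi-ybar)^2))
n = 5, xbar = 72/5 = 14.4, ybar = 45/5 = 9
Sxy = sum((xi-xbar)(yi-ybar)) = -74
Sxx = sum((xi-xbar)^2) = 63.2
Syy = sum((yi-ybar)^2) = 150
sqrt(Sxx*Syy) ≈ 97.365292
r = Sxy / sqrt(Sxx*Syy) = -74 / 97.365292 ≈ -0.760024

-0.7600


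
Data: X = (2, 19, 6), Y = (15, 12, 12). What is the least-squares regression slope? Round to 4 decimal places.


b = sum((xi-xbar)(yi-ybar)) / sum((xi-xbar)^2)
n = 3, xbar = 27/3 = 9, ybar = 39/3 = 13
Sxy = sum((xi-xbar)(yi-ybar)) = -21
Sxx = sum((xi-xbar)^2) = 158
b = Sxy / Sxx = -21/158 ≈ -0.132911

-0.1329


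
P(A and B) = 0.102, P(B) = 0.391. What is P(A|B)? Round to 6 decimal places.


P(A|B) = P(A and B) / P(B) = 0.102 / 0.391 = 6/23 ≈ 0.26086957

0.260870


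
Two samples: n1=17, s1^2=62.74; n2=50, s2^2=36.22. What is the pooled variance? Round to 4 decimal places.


sp^2 = ((n1-1)*s1^2 + (n2-1)*s2^2)/(n1+n2-2)
(n1-1)*s1^2 = 16 * 62.74 = 1003.84
(n2-1)*s2^2 = 49 * 36.22 = 1774.78
numerator = 1003.84 + 1774.78 = 2778.62
n1+n2-2 = 65
sp^2 = 2778.62 / 65 = 42.748

42.7480


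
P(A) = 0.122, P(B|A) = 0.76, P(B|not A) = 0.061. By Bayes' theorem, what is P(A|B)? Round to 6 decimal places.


P(A|B) = P(B|A)*P(A) / P(B), P(B) = P(B|A)*P(A) + P(B|not A)*P(not A)
P(B|A)*P(A) = 0.76 * 0.122 = 0.09272
P(B|not A)*P(not A) = 0.061 * 0.878 = 0.053558
P(B) = 0.09272 + 0.053558 = 0.146278
P(A|B) = 0.09272 / 0.146278 = 760/1199 ≈ 0.63386155

0.633862


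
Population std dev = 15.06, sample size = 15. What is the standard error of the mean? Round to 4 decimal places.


SE = sigma / sqrt(n)
sqrt(15) ≈ 3.872983
SE = 15.06 / 3.872983 ≈ 3.888475

3.8885


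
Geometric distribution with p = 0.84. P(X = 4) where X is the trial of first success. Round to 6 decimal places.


P = (1-p)^(k-1) * p
(1-p)^(k-1) = 0.16^3 = 0.004096
P = 0.004096 * 0.84 = 0.00344064

0.003441


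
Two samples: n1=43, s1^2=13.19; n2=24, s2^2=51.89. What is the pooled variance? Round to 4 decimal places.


sp^2 = ((n1-1)*s1^2 + (n2-1)*s2^2)/(n1+n2-2)
(n1-1)*s1^2 = 42 * 13.19 = 553.98
(n2-1)*s2^2 = 23 * 51.89 = 1193.47
numerator = 553.98 + 1193.47 = 1747.45
n1+n2-2 = 65
sp^2 = 1747.45 / 65 = 34949/1300 ≈ 26.883846

26.8838


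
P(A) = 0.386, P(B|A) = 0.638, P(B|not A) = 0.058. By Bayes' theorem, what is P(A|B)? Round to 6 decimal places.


P(A|B) = P(B|A)*P(A) / P(B), P(B) = P(B|A)*P(A) + P(B|not A)*P(not A)
P(B|A)*P(A) = 0.638 * 0.386 = 0.246268
P(B|not A)*P(not A) = 0.058 * 0.614 = 0.035612
P(B) = 0.246268 + 0.035612 = 0.28188
P(A|B) = 0.246268 / 0.28188 = 2123/2430 ≈ 0.87366255

0.873663


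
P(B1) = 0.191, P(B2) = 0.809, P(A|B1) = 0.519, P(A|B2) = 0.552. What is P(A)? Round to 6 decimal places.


P(A) = P(A|B1)*P(B1) + P(A|B2)*P(B2)
P(A|B1)*P(B1) = 0.519 * 0.191 = 0.099129
P(A|B2)*P(B2) = 0.552 * 0.809 = 0.446568
P(A) = 0.099129 + 0.446568 = 0.545697

0.545697


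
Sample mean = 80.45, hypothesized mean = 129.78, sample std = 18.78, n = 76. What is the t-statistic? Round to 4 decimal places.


t = (xbar - mu0) / (s/sqrt(n))
xbar - mu0 = 80.45 - 129.78 = -49.33
sqrt(76) ≈ 8.71779789
s/sqrt(n) = 18.78 / 8.71779789 ≈ 2.15421374
t = -49.33 / 2.15421374 ≈ -22.899306

-22.8993


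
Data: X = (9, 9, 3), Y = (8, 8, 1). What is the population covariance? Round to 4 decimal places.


Cov = (1/n)*sum((xi-xbar)(yi-ybar))
n = 3, xbar = 21/3 = 7, ybar = 17/3 ≈ 5.666667
sum((xi-xbar)(yi-ybar)) = 28
Cov = 28 / 3 = 28/3 ≈ 9.333333

9.3333


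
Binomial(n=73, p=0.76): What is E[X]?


E[X] = n*p = 73 * 0.76 = 55.48

55.48


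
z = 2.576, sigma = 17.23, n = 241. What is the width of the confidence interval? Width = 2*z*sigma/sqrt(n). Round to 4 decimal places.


width = 2*z*sigma/sqrt(n)
2*z*sigma = 2 * 2.576 * 17.23 = 88.76896
sqrt(241) ≈ 15.524175
width = 88.76896 / 15.524175 ≈ 5.718111

5.7181


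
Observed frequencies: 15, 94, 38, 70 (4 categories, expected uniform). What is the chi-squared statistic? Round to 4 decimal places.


chi2 = sum((O-E)^2/E), E = total/4
total = 217, E = 217/4 = 54.25
(15 - 54.25)^2 / 54.25 = 1540.5625 / 54.25 = 24649/868 ≈ 28.397465
(94 - 54.25)^2 / 54.25 = 1580.0625 / 54.25 = 25281/868 ≈ 29.125576
(38 - 54.25)^2 / 54.25 = 264.0625 / 54.25 = 4225/868 ≈ 4.867512
(70 - 54.25)^2 / 54.25 = 248.0625 / 54.25 = 567/124 ≈ 4.572581
chi2 = 14531/217 ≈ 66.963134

66.9631


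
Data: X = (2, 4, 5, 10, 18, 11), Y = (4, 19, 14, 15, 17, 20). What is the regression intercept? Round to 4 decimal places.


a = ybar - b*xbar, where b = sum((xi-xbar)(yi-ybar)) / sum((xi-xbar)^2)
n = 6, xbar = 50/6 = 25/3 ≈ 8.333333, ybar = 89/6 ≈ 14.833333
Sxy = sum((xi-xbar)(yi-ybar)) = 265/3 ≈ 88.333333
Sxx = sum((xi-xbar)^2) = 520/3 ≈ 173.333333
b = Sxy / Sxx = 53/104 ≈ 0.509615
a = 14.833333 - 0.509615 * 8.333333 = 1101/104 ≈ 10.586538

10.5865


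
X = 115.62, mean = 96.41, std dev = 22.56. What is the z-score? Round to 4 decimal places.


z = (X - mu) / sigma
X - mu = 115.62 - 96.41 = 19.21
z = 19.21 / 22.56 = 1921/2256 ≈ 0.851507

0.8515


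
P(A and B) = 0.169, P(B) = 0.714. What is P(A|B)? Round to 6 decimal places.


P(A|B) = P(A and B) / P(B) = 0.169 / 0.714 = 169/714 ≈ 0.23669468

0.236695


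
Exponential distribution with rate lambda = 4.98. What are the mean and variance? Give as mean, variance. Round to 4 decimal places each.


mean = 1/lam, var = 1/lam^2
mean = 1 / 4.98 = 50/249 ≈ 0.200803
lam^2 = 4.98^2 = 24.8004
var = 1 / 24.8004 ≈ 0.040322

0.2008, 0.0403


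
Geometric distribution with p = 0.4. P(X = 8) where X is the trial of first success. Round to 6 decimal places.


P = (1-p)^(k-1) * p
(1-p)^(k-1) = 0.6^7 = 0.0279936
P = 0.0279936 * 0.4 = 0.01119744

0.011197


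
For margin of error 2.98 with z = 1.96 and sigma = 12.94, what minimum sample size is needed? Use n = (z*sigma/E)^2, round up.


z*sigma/E = 1.96 * 12.94 / 2.98 = 31703/3725 ≈ 8.510872
(z*sigma/E)^2 ≈ 72.434950
round up: n = 73

73


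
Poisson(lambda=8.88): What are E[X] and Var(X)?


E[X] = Var(X) = lambda = 8.88

8.88, 8.88


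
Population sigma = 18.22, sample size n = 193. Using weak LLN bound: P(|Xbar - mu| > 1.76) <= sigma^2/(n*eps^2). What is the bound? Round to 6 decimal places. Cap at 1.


bound = min(1, sigma^2/(n*eps^2))
sigma^2 = 18.22^2 = 331.9684
n*eps^2 = 193 * 1.76^2 = 193 * 3.0976 = 597.8368
sigma^2/(n*eps^2) = 331.9684 / 597.8368 ≈ 0.55528265

0.555283


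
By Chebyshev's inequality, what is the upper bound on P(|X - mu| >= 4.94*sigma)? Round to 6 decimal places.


P <= 1/k^2
k^2 = 4.94^2 = 24.4036
1/k^2 = 1 / 24.4036 ≈ 0.04097756

0.040978


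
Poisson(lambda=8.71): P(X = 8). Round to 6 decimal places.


P = e^(-lam) * lam^k / k!
e^(-8.71) ≈ 0.0001649283
lam^k = 8.71^8 ≈ 33124187.938807
k! = 8! = 40320
P = 0.0001649283 * 33124187.938807 / 40320 ≈ 0.135494

0.135494


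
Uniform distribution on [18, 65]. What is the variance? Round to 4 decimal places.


Var = (b-a)^2 / 12
(b-a)^2 = (65 - 18)^2 = 2209
Var = 2209/12 ≈ 184.083333

184.0833


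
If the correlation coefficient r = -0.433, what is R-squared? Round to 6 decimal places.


R^2 = r^2 = (-0.433)^2 = 0.187489

0.187489


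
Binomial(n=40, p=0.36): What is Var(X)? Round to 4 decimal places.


Var = n*p*(1-p) = 40 * 0.36 * 0.64 = 9.216

9.2160


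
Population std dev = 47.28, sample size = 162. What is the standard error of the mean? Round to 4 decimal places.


SE = sigma / sqrt(n)
sqrt(162) ≈ 12.727922
SE = 47.28 / 12.727922 ≈ 3.714668

3.7147


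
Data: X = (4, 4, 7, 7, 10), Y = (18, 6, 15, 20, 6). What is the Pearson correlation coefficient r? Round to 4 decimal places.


r = sum((xi-xbar)(yi-ybar)) / sqrt(sum((xi-xbar)^2) * sum((yi-ybar)^2))
n = 5, xbar = 32/5 = 6.4, ybar = 65/5 = 13
Sxy = sum((xi-xbar)(yi-ybar)) = -15
Sxx = sum((xi-xbar)^2) = 25.2
Syy = sum((yi-ybar)^2) = 176
sqrt(Sxx*Syy) ≈ 66.597297
r = Sxy / sqrt(Sxx*Syy) = -15 / 66.597297 ≈ -0.225234

-0.2252


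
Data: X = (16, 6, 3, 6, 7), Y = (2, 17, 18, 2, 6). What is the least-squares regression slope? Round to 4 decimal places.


b = sum((xi-xbar)(yi-ybar)) / sum((xi-xbar)^2)
n = 5, xbar = 38/5 = 7.6, ybar = 45/5 = 9
Sxy = sum((xi-xbar)(yi-ybar)) = -100
Sxx = sum((xi-xbar)^2) = 97.2
b = Sxy / Sxx = -250/243 ≈ -1.028807

-1.0288


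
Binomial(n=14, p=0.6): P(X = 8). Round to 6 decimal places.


P = C(n,k) * p^k * (1-p)^(n-k)
C(14,8) = 3003
p^k = 0.6^8 = 0.01679616
(1-p)^(n-k) = 0.4^6 = 0.004096
P = 3003 * 0.01679616 * 0.004096 ≈ 0.206598

0.206598


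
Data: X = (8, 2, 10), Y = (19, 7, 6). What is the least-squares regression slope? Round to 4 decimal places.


b = sum((xi-xbar)(yi-ybar)) / sum((xi-xbar)^2)
n = 3, xbar = 20/3 ≈ 6.666667, ybar = 32/3 ≈ 10.666667
Sxy = sum((xi-xbar)(yi-ybar)) = 38/3 ≈ 12.666667
Sxx = sum((xi-xbar)^2) = 104/3 ≈ 34.666667
b = Sxy / Sxx = 19/52 ≈ 0.365385

0.3654


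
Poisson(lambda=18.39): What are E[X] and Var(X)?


E[X] = Var(X) = lambda = 18.39

18.39, 18.39


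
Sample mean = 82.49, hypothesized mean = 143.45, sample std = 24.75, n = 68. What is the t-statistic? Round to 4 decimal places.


t = (xbar - mu0) / (s/sqrt(n))
xbar - mu0 = 82.49 - 143.45 = -60.96
sqrt(68) ≈ 8.24621125
s/sqrt(n) = 24.75 / 8.24621125 ≈ 3.00137836
t = -60.96 / 3.00137836 ≈ -20.310668

-20.3107


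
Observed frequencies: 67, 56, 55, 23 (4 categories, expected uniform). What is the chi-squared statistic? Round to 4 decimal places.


chi2 = sum((O-E)^2/E), E = total/4
total = 201, E = 201/4 = 50.25
(67 - 50.25)^2 / 50.25 = 280.5625 / 50.25 = 67/12 ≈ 5.583333
(56 - 50.25)^2 / 50.25 = 33.0625 / 50.25 = 529/804 ≈ 0.657960
(55 - 50.25)^2 / 50.25 = 22.5625 / 50.25 = 361/804 ≈ 0.449005
(23 - 50.25)^2 / 50.25 = 742.5625 / 50.25 = 11881/804 ≈ 14.777363
chi2 = 4315/201 ≈ 21.467662

21.4677


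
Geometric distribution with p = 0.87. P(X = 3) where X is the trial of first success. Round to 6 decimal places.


P = (1-p)^(k-1) * p
(1-p)^(k-1) = 0.13^2 = 0.0169
P = 0.0169 * 0.87 = 0.014703

0.014703


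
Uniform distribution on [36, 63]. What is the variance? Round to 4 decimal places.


Var = (b-a)^2 / 12
(b-a)^2 = (63 - 36)^2 = 729
Var = 729/12 = 60.75

60.7500


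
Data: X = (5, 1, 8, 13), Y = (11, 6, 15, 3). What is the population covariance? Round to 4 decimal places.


Cov = (1/n)*sum((xi-xbar)(yi-ybar))
n = 4, xbar = 27/4 = 6.75, ybar = 35/4 = 8.75
sum((xi-xbar)(yi-ybar)) = -16.25
Cov = -16.25 / 4 = -4.0625

-4.0625


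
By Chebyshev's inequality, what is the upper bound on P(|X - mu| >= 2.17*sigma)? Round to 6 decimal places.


P <= 1/k^2
k^2 = 2.17^2 = 4.7089
1/k^2 = 1 / 4.7089 ≈ 0.21236382

0.212364


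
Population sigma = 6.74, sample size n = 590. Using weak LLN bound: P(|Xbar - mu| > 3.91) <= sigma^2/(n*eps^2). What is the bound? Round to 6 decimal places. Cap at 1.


bound = min(1, sigma^2/(n*eps^2))
sigma^2 = 6.74^2 = 45.4276
n*eps^2 = 590 * 3.91^2 = 590 * 15.2881 = 9019.979
sigma^2/(n*eps^2) = 45.4276 / 9019.979 ≈ 0.00503633

0.005036


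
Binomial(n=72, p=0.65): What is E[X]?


E[X] = n*p = 72 * 0.65 = 46.8

46.8


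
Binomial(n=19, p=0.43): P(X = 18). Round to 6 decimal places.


P = C(n,k) * p^k * (1-p)^(n-k)
C(19,18) = 19
p^k = 0.43^18 ≈ 0.0000002525993
(1-p)^(n-k) = 0.57^1 = 0.57
P = 19 * 0.0000002525993 * 0.57 ≈ 0.000003

0.000003


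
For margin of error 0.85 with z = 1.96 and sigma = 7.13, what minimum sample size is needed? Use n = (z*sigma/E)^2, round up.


z*sigma/E = 1.96 * 7.13 / 0.85 = 34937/2125 ≈ 16.440941
(z*sigma/E)^2 ≈ 270.304547
round up: n = 271

271


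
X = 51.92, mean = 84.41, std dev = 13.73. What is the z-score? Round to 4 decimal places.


z = (X - mu) / sigma
X - mu = 51.92 - 84.41 = -32.49
z = -32.49 / 13.73 = -3249/1373 ≈ -2.366351

-2.3664


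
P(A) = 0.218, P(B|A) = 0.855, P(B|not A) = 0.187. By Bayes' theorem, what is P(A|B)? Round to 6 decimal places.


P(A|B) = P(B|A)*P(A) / P(B), P(B) = P(B|A)*P(A) + P(B|not A)*P(not A)
P(B|A)*P(A) = 0.855 * 0.218 = 0.18639
P(B|not A)*P(not A) = 0.187 * 0.782 = 0.146234
P(B) = 0.18639 + 0.146234 = 0.332624
P(A|B) = 0.18639 / 0.332624 ≈ 0.56036245

0.560362


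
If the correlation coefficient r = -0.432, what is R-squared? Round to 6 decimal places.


R^2 = r^2 = (-0.432)^2 = 0.186624

0.186624


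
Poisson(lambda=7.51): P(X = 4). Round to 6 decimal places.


P = e^(-lam) * lam^k / k!
e^(-7.51) ≈ 0.0005475811
lam^k = 7.51^4 ≈ 3180.971280
k! = 4! = 24
P = 0.0005475811 * 3180.971280 / 24 ≈ 0.072577

0.072577


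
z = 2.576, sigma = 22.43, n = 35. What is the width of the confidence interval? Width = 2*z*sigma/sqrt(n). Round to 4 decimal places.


width = 2*z*sigma/sqrt(n)
2*z*sigma = 2 * 2.576 * 22.43 = 115.55936
sqrt(35) ≈ 5.916080
width = 115.55936 / 5.916080 ≈ 19.533097

19.5331


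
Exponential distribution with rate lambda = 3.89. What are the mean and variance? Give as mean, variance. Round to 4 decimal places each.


mean = 1/lam, var = 1/lam^2
mean = 1 / 3.89 = 100/389 ≈ 0.257069
lam^2 = 3.89^2 = 15.1321
var = 1 / 15.1321 ≈ 0.066085

0.2571, 0.0661


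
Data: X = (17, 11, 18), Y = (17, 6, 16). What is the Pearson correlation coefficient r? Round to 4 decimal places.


r = sum((xi-xbar)(yi-ybar)) / sqrt(sum((xi-xbar)^2) * sum((yi-ybar)^2))
n = 3, xbar = 46/3 ≈ 15.333333, ybar = 39/3 = 13
Sxy = sum((xi-xbar)(yi-ybar)) = 45
Sxx = sum((xi-xbar)^2) = 86/3 ≈ 28.666667
Syy = sum((yi-ybar)^2) = 74
sqrt(Sxx*Syy) ≈ 46.057935
r = Sxy / sqrt(Sxx*Syy) = 45 / 46.057935 ≈ 0.977030

0.9770


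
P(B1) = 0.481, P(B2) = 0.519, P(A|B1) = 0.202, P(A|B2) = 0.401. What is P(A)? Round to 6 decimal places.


P(A) = P(A|B1)*P(B1) + P(A|B2)*P(B2)
P(A|B1)*P(B1) = 0.202 * 0.481 = 0.097162
P(A|B2)*P(B2) = 0.401 * 0.519 = 0.208119
P(A) = 0.097162 + 0.208119 = 0.305281

0.305281


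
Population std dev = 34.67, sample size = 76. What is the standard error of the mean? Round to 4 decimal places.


SE = sigma / sqrt(n)
sqrt(76) ≈ 8.717798
SE = 34.67 / 8.717798 ≈ 3.976922

3.9769


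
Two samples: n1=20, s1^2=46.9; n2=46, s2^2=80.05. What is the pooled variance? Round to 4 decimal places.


sp^2 = ((n1-1)*s1^2 + (n2-1)*s2^2)/(n1+n2-2)
(n1-1)*s1^2 = 19 * 46.9 = 891.1
(n2-1)*s2^2 = 45 * 80.05 = 3602.25
numerator = 891.1 + 3602.25 = 4493.35
n1+n2-2 = 64
sp^2 = 4493.35 / 64 = 89867/1280 ≈ 70.208594

70.2086


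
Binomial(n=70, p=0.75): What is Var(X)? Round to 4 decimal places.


Var = n*p*(1-p) = 70 * 0.75 * 0.25 = 13.125

13.1250


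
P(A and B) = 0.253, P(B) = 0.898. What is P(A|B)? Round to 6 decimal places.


P(A|B) = P(A and B) / P(B) = 0.253 / 0.898 = 253/898 ≈ 0.28173719

0.281737


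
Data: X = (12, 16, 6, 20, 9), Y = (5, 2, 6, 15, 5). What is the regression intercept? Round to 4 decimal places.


a = ybar - b*xbar, where b = sum((xi-xbar)(yi-ybar)) / sum((xi-xbar)^2)
n = 5, xbar = 63/5 = 12.6, ybar = 33/5 = 6.6
Sxy = sum((xi-xbar)(yi-ybar)) = 57.2
Sxx = sum((xi-xbar)^2) = 123.2
b = Sxy / Sxx = 13/28 ≈ 0.464286
a = 6.6 - 0.464286 * 12.6 = 0.75

0.7500


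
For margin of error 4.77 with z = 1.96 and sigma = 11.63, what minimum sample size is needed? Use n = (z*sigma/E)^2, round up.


z*sigma/E = 1.96 * 11.63 / 4.77 ≈ 4.778784
(z*sigma/E)^2 ≈ 22.836777
round up: n = 23

23


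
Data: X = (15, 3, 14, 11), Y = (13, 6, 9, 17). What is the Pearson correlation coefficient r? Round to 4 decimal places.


r = sum((xi-xbar)(yi-ybar)) / sqrt(sum((xi-xbar)^2) * sum((yi-ybar)^2))
n = 4, xbar = 43/4 = 10.75, ybar = 45/4 = 11.25
Sxy = sum((xi-xbar)(yi-ybar)) = 42.25
Sxx = sum((xi-xbar)^2) = 88.75
Syy = sum((yi-ybar)^2) = 68.75
sqrt(Sxx*Syy) ≈ 78.112499
r = Sxy / sqrt(Sxx*Syy) = 42.25 / 78.112499 ≈ 0.540887

0.5409


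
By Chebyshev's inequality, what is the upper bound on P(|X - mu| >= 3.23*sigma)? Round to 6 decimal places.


P <= 1/k^2
k^2 = 3.23^2 = 10.4329
1/k^2 = 1 / 10.4329 ≈ 0.09585063

0.095851


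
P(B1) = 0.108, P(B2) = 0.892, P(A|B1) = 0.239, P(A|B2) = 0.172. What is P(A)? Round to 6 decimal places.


P(A) = P(A|B1)*P(B1) + P(A|B2)*P(B2)
P(A|B1)*P(B1) = 0.239 * 0.108 = 0.025812
P(A|B2)*P(B2) = 0.172 * 0.892 = 0.153424
P(A) = 0.025812 + 0.153424 = 0.179236

0.179236


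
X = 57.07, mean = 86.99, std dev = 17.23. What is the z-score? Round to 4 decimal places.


z = (X - mu) / sigma
X - mu = 57.07 - 86.99 = -29.92
z = -29.92 / 17.23 = -2992/1723 ≈ -1.736506

-1.7365


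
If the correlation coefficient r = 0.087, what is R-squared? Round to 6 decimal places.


R^2 = r^2 = (0.087)^2 = 0.007569

0.007569


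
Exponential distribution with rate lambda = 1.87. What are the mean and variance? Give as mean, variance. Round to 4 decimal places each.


mean = 1/lam, var = 1/lam^2
mean = 1 / 1.87 = 100/187 ≈ 0.534759
lam^2 = 1.87^2 = 3.4969
var = 1 / 3.4969 ≈ 0.285968

0.5348, 0.2860


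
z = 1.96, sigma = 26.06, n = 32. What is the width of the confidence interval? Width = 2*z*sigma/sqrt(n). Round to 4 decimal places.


width = 2*z*sigma/sqrt(n)
2*z*sigma = 2 * 1.96 * 26.06 = 102.1552
sqrt(32) ≈ 5.656854
width = 102.1552 / 5.656854 ≈ 18.058659

18.0587


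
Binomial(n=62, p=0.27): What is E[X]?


E[X] = n*p = 62 * 0.27 = 16.74

16.74


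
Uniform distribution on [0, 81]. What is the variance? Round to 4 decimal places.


Var = (b-a)^2 / 12
(b-a)^2 = (81 - 0)^2 = 6561
Var = 6561/12 = 546.75

546.7500


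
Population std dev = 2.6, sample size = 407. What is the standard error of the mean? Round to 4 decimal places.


SE = sigma / sqrt(n)
sqrt(407) ≈ 20.174241
SE = 2.6 / 20.174241 ≈ 0.128877

0.1289


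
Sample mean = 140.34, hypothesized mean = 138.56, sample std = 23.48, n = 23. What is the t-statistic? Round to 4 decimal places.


t = (xbar - mu0) / (s/sqrt(n))
xbar - mu0 = 140.34 - 138.56 = 1.78
sqrt(23) ≈ 4.79583152
s/sqrt(n) = 23.48 / 4.79583152 ≈ 4.89591844
t = 1.78 / 4.89591844 ≈ 0.363568

0.3636


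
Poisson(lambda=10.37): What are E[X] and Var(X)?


E[X] = Var(X) = lambda = 10.37

10.37, 10.37


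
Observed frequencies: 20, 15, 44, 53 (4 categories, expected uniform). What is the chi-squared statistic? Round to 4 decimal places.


chi2 = sum((O-E)^2/E), E = total/4
total = 132, E = 132/4 = 33
(20 - 33)^2 / 33 = 169 / 33 = 169/33 ≈ 5.121212
(15 - 33)^2 / 33 = 324 / 33 = 108/11 ≈ 9.818182
(44 - 33)^2 / 33 = 121 / 33 = 11/3 ≈ 3.666667
(53 - 33)^2 / 33 = 400 / 33 = 400/33 ≈ 12.121212
chi2 = 338/11 ≈ 30.727273

30.7273


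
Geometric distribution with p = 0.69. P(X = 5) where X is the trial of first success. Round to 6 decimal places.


P = (1-p)^(k-1) * p
(1-p)^(k-1) = 0.31^4 = 0.00923521
P = 0.00923521 * 0.69 ≈ 0.006372295

0.006372


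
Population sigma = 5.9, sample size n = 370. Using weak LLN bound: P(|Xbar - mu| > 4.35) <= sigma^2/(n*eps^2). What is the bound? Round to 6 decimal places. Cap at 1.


bound = min(1, sigma^2/(n*eps^2))
sigma^2 = 5.9^2 = 34.81
n*eps^2 = 370 * 4.35^2 = 370 * 18.9225 = 7001.325
sigma^2/(n*eps^2) = 34.81 / 7001.325 ≈ 0.00497192

0.004972


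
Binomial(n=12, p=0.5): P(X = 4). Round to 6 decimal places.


P = C(n,k) * p^k * (1-p)^(n-k)
C(12,4) = 495
p^k = 0.5^4 = 0.0625
(1-p)^(n-k) = 0.5^8 = 0.00390625
P = 495 * 0.0625 * 0.00390625 = 495/4096 ≈ 0.120850

0.120850


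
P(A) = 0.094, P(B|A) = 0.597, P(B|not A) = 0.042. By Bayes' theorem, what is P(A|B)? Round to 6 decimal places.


P(A|B) = P(B|A)*P(A) / P(B), P(B) = P(B|A)*P(A) + P(B|not A)*P(not A)
P(B|A)*P(A) = 0.597 * 0.094 = 0.056118
P(B|not A)*P(not A) = 0.042 * 0.906 = 0.038052
P(B) = 0.056118 + 0.038052 = 0.09417
P(A|B) = 0.056118 / 0.09417 ≈ 0.59592227

0.595922


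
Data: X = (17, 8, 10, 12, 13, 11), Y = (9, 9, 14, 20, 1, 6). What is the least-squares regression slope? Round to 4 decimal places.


b = sum((xi-xbar)(yi-ybar)) / sum((xi-xbar)^2)
n = 6, xbar = 71/6 ≈ 11.833333, ybar = 59/6 ≈ 9.833333
Sxy = sum((xi-xbar)(yi-ybar)) = -85/6 ≈ -14.166667
Sxx = sum((xi-xbar)^2) = 281/6 ≈ 46.833333
b = Sxy / Sxx = -85/281 ≈ -0.302491

-0.3025


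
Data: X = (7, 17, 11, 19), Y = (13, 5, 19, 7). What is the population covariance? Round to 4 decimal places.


Cov = (1/n)*sum((xi-xbar)(yi-ybar))
n = 4, xbar = 54/4 = 13.5, ybar = 44/4 = 11
sum((xi-xbar)(yi-ybar)) = -76
Cov = -76 / 4 = -19

-19.0000
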